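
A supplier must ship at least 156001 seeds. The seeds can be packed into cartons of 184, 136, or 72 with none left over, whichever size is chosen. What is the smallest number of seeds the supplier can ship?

168912

The number of seeds must be a common multiple of 184, 136, and 72, so a multiple of their LCM.
184 = 2^3 × 23
136 = 2^3 × 17
72 = 2^3 × 3^2
LCM(184, 136, 72) = 2^3 × 3^2 × 17 × 23 = 28152.
Smallest multiple of 28152 that is ≥ 156001: ⌈156001/28152⌉ × 28152 = 6 × 28152 = 168912.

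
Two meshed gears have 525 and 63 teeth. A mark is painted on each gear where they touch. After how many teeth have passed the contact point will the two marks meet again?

The first simultaneous occurrence is after LCM of the individual periods.
525 = 3 × 5^2 × 7
63 = 3^2 × 7
LCM(525, 63) = 3^2 × 5^2 × 7 = 1575.

1575 teeth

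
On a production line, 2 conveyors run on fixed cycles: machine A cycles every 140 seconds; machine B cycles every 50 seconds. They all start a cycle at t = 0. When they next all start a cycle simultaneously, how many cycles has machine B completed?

14 cycles

They are all back at their starting positions together after one LCM of the periods.
140 = 2^2 × 5 × 7
50 = 2 × 5^2
LCM(140, 50) = 2^2 × 5^2 × 7 = 700.
Cycles for period 50: 700 / 50 = 14.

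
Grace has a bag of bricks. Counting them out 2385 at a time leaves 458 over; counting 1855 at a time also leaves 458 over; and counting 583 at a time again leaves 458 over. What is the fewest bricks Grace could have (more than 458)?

N − 458 must be a common multiple of 2385, 1855, and 583.
2385 = 3^2 × 5 × 53
1855 = 5 × 7 × 53
583 = 11 × 53
LCM(2385, 1855, 583) = 3^2 × 5 × 7 × 11 × 53 = 183645.
Smallest N > 458 is LCM + 458 = 183645 + 458 = 184103.

184103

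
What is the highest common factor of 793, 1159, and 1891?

793 = 13 × 61
1159 = 19 × 61
1891 = 31 × 61
gcd(793, 1159, 1891) = 61.

61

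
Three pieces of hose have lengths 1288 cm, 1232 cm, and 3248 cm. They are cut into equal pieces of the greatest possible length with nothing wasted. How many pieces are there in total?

Piece length = gcd(1288, 1232, 3248).
1288 = 2^3 × 7 × 23
1232 = 2^4 × 7 × 11
3248 = 2^4 × 7 × 29
gcd(1288, 1232, 3248) = 2^3 × 7 = 56.
Total pieces = 1288/56 + 1232/56 + 3248/56 = 23 + 22 + 58 = 103.

103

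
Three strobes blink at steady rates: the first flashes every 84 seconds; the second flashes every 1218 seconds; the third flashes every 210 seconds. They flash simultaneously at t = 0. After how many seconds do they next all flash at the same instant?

We need the least common multiple of the intervals.
84 = 2^2 × 3 × 7
1218 = 2 × 3 × 7 × 29
210 = 2 × 3 × 5 × 7
LCM(84, 1218, 210) = 2^2 × 3 × 5 × 7 × 29 = 12180.

12180 seconds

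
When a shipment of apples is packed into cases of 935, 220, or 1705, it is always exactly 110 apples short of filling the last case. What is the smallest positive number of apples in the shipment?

Being 110 short of a full case of size k means N ≡ −110 (mod k), i.e. N + 110 is a multiple of each size.
935 = 5 × 11 × 17
220 = 2^2 × 5 × 11
1705 = 5 × 11 × 31
LCM(935, 220, 1705) = 2^2 × 5 × 11 × 17 × 31 = 115940.
Smallest positive N is 115940 − 110 = 115830.

115830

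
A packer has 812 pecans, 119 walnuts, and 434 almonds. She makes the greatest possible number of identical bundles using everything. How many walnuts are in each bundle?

17

Number of bundles = gcd(812, 119, 434).
812 = 2^2 × 7 × 29
119 = 7 × 17
434 = 2 × 7 × 31
gcd(812, 119, 434) = 7.
walnuts per bundle = 119 / 7 = 17.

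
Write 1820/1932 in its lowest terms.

65/69

1820 = 2^2 × 5 × 7 × 13
1932 = 2^2 × 3 × 7 × 23
gcd(1820, 1932) = 2^2 × 7 = 28.
Divide numerator and denominator by 28: 1820/1932 = 65/69.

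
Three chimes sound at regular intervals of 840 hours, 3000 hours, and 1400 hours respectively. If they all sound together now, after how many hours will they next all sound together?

They coincide at every common multiple of the periods; the first is the LCM.
840 = 2^3 × 3 × 5 × 7
3000 = 2^3 × 3 × 5^3
1400 = 2^3 × 5^2 × 7
LCM(840, 3000, 1400) = 2^3 × 3 × 5^3 × 7 = 21000.

21000 hours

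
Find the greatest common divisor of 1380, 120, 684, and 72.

1380 = 2^2 × 3 × 5 × 23
120 = 2^3 × 3 × 5
684 = 2^2 × 3^2 × 19
72 = 2^3 × 3^2
gcd(1380, 120, 684, 72) = 2^2 × 3 = 12.

12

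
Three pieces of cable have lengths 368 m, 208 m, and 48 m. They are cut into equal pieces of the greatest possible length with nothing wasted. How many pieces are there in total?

39

Piece length = gcd(368, 208, 48).
368 = 2^4 × 23
208 = 2^4 × 13
48 = 2^4 × 3
gcd(368, 208, 48) = 2^4 = 16.
Total pieces = 368/16 + 208/16 + 48/16 = 23 + 13 + 3 = 39.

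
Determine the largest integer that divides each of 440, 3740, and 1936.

440 = 2^3 × 5 × 11
3740 = 2^2 × 5 × 11 × 17
1936 = 2^4 × 11^2
gcd(440, 3740, 1936) = 2^2 × 11 = 44.

44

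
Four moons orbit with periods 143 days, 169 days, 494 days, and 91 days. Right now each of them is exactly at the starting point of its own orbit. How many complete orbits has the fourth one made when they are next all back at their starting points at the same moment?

5434 orbits

All finish a whole number of cycles simultaneously at t = LCM of the periods.
143 = 11 × 13
169 = 13^2
494 = 2 × 13 × 19
91 = 7 × 13
LCM(143, 169, 494, 91) = 2 × 7 × 11 × 13^2 × 19 = 494494.
Orbits for period 91: 494494 / 91 = 5434.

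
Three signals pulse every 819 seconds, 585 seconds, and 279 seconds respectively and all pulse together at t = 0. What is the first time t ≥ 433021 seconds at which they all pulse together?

507780 seconds

Joint pulses occur at multiples of LCM(819, 585, 279).
819 = 3^2 × 7 × 13
585 = 3^2 × 5 × 13
279 = 3^2 × 31
LCM(819, 585, 279) = 3^2 × 5 × 7 × 13 × 31 = 126945.
Smallest multiple of 126945 that is ≥ 433021: ⌈433021/126945⌉ × 126945 = 4 × 126945 = 507780.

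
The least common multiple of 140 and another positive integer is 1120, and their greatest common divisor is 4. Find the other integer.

32

gcd × lcm = product of the two integers, so the other integer is (4 × 1120) / 140 = 32.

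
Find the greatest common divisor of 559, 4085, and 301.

559 = 13 × 43
4085 = 5 × 19 × 43
301 = 7 × 43
gcd(559, 4085, 301) = 43.

43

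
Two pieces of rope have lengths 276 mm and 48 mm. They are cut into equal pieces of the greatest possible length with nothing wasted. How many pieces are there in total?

27

Piece length = gcd(276, 48).
276 = 2^2 × 3 × 23
48 = 2^4 × 3
gcd(276, 48) = 2^2 × 3 = 12.
Total pieces = 276/12 + 48/12 = 23 + 4 = 27.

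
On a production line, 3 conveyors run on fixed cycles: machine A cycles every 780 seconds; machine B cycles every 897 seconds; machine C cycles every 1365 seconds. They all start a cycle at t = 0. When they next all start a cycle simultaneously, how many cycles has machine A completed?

161 cycles

The first common completion time is the LCM of the periods.
780 = 2^2 × 3 × 5 × 13
897 = 3 × 13 × 23
1365 = 3 × 5 × 7 × 13
LCM(780, 897, 1365) = 2^2 × 3 × 5 × 7 × 13 × 23 = 125580.
Cycles for period 780: 125580 / 780 = 161.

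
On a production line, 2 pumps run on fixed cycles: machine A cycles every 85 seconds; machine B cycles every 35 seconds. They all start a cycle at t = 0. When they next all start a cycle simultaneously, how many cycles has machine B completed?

All finish a whole number of cycles simultaneously at t = LCM of the periods.
85 = 5 × 17
35 = 5 × 7
LCM(85, 35) = 5 × 7 × 17 = 595.
Cycles for period 35: 595 / 35 = 17.

17 cycles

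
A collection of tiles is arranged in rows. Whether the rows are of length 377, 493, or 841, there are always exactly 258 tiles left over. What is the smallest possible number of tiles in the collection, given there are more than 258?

186119

N − 258 must be a common multiple of 377, 493, and 841.
377 = 13 × 29
493 = 17 × 29
841 = 29^2
LCM(377, 493, 841) = 13 × 17 × 29^2 = 185861.
Smallest N > 258 is LCM + 258 = 185861 + 258 = 186119.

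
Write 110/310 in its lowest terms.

110 = 2 × 5 × 11
310 = 2 × 5 × 31
gcd(110, 310) = 2 × 5 = 10.
Divide numerator and denominator by 10: 110/310 = 11/31.

11/31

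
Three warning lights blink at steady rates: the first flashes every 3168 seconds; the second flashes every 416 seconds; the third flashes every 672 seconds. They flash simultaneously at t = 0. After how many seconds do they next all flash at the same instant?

288288 seconds

We need the least common multiple of the intervals.
3168 = 2^5 × 3^2 × 11
416 = 2^5 × 13
672 = 2^5 × 3 × 7
LCM(3168, 416, 672) = 2^5 × 3^2 × 7 × 11 × 13 = 288288.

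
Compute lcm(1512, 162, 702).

1512 = 2^3 × 3^3 × 7
162 = 2 × 3^4
702 = 2 × 3^3 × 13
LCM(1512, 162, 702) = 2^3 × 3^4 × 7 × 13 = 58968.

58968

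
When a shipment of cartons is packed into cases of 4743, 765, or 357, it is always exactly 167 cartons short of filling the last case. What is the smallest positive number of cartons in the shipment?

165838

Being 167 short of a full case of size k means N ≡ −167 (mod k), i.e. N + 167 is a multiple of each size.
4743 = 3^2 × 17 × 31
765 = 3^2 × 5 × 17
357 = 3 × 7 × 17
LCM(4743, 765, 357) = 3^2 × 5 × 7 × 17 × 31 = 166005.
Smallest positive N is 166005 − 167 = 165838.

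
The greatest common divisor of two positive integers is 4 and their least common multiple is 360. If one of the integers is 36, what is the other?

For two integers, gcd × lcm = product, so the other is (4 × 360) / 36 = 1440 / 36 = 40.

40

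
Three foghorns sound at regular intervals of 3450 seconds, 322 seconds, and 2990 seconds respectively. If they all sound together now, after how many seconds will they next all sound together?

The first simultaneous occurrence is after LCM of the individual periods.
3450 = 2 × 3 × 5^2 × 23
322 = 2 × 7 × 23
2990 = 2 × 5 × 13 × 23
LCM(3450, 322, 2990) = 2 × 3 × 5^2 × 7 × 13 × 23 = 313950.

313950 seconds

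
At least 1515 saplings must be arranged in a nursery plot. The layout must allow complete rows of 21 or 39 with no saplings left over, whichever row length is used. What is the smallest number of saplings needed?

The number of saplings must be a common multiple of 21 and 39, so a multiple of their LCM.
21 = 3 × 7
39 = 3 × 13
LCM(21, 39) = 3 × 7 × 13 = 273.
Smallest multiple of 273 that is ≥ 1515: ⌈1515/273⌉ × 273 = 6 × 273 = 1638.

1638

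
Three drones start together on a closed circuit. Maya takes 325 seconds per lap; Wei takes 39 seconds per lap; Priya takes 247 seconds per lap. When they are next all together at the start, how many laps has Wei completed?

475 laps

All finish a whole number of cycles simultaneously at t = LCM of the periods.
325 = 5^2 × 13
39 = 3 × 13
247 = 13 × 19
LCM(325, 39, 247) = 3 × 5^2 × 13 × 19 = 18525.
Laps for period 39: 18525 / 39 = 475.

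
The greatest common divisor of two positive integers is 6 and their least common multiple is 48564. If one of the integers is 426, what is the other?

For two integers, gcd × lcm = product, so the other is (6 × 48564) / 426 = 291384 / 426 = 684.

684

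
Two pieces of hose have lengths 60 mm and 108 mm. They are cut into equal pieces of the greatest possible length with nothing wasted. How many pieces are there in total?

Piece length = gcd(60, 108).
60 = 2^2 × 3 × 5
108 = 2^2 × 3^3
gcd(60, 108) = 2^2 × 3 = 12.
Total pieces = 60/12 + 108/12 = 5 + 9 = 14.

14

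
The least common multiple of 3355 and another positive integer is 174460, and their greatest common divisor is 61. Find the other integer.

3172

gcd × lcm = product of the two integers, so the other integer is (61 × 174460) / 3355 = 3172.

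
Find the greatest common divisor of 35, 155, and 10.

5

35 = 5 × 7
155 = 5 × 31
10 = 2 × 5
gcd(35, 155, 10) = 5.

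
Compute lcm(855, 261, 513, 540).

855 = 3^2 × 5 × 19
261 = 3^2 × 29
513 = 3^3 × 19
540 = 2^2 × 3^3 × 5
LCM(855, 261, 513, 540) = 2^2 × 3^3 × 5 × 19 × 29 = 297540.

297540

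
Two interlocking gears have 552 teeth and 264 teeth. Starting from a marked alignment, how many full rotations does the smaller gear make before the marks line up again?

23 rotations

They are all back at their starting positions together after one LCM of the periods.
552 = 2^3 × 3 × 23
264 = 2^3 × 3 × 11
LCM(552, 264) = 2^3 × 3 × 11 × 23 = 6072.
Rotations for period 264: 6072 / 264 = 23.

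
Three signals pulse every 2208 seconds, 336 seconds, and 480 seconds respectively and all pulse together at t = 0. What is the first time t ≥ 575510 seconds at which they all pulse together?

618240 seconds

Joint pulses occur at multiples of LCM(2208, 336, 480).
2208 = 2^5 × 3 × 23
336 = 2^4 × 3 × 7
480 = 2^5 × 3 × 5
LCM(2208, 336, 480) = 2^5 × 3 × 5 × 7 × 23 = 77280.
Smallest multiple of 77280 that is ≥ 575510: ⌈575510/77280⌉ × 77280 = 8 × 77280 = 618240.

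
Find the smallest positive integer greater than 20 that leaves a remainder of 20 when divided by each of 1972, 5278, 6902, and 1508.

179472

N − 20 must be a common multiple of 1972, 5278, 6902, and 1508.
1972 = 2^2 × 17 × 29
5278 = 2 × 7 × 13 × 29
6902 = 2 × 7 × 17 × 29
1508 = 2^2 × 13 × 29
LCM(1972, 5278, 6902, 1508) = 2^2 × 7 × 13 × 17 × 29 = 179452.
Smallest N > 20 is LCM + 20 = 179452 + 20 = 179472.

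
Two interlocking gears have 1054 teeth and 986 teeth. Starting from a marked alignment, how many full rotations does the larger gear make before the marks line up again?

29 rotations

All finish a whole number of cycles simultaneously at t = LCM of the periods.
1054 = 2 × 17 × 31
986 = 2 × 17 × 29
LCM(1054, 986) = 2 × 17 × 29 × 31 = 30566.
Rotations for period 1054: 30566 / 1054 = 29.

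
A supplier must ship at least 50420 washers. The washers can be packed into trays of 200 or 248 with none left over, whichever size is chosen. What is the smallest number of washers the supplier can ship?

55800

The number of washers must be a common multiple of 200 and 248, so a multiple of their LCM.
200 = 2^3 × 5^2
248 = 2^3 × 31
LCM(200, 248) = 2^3 × 5^2 × 31 = 6200.
Smallest multiple of 6200 that is ≥ 50420: ⌈50420/6200⌉ × 6200 = 9 × 6200 = 55800.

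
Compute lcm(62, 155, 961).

9610

62 = 2 × 31
155 = 5 × 31
961 = 31^2
LCM(62, 155, 961) = 2 × 5 × 31^2 = 9610.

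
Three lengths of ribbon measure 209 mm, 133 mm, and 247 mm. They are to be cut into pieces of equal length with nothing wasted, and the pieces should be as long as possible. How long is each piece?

19 mm

Each piece length must divide every original length, so the longest possible is gcd(209, 133, 247).
209 = 11 × 19
133 = 7 × 19
247 = 13 × 19
gcd(209, 133, 247) = 19.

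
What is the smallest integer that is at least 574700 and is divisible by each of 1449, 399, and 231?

The integer must be a common multiple of 1449, 399, and 231, so a multiple of their LCM.
1449 = 3^2 × 7 × 23
399 = 3 × 7 × 19
231 = 3 × 7 × 11
LCM(1449, 399, 231) = 3^2 × 7 × 11 × 19 × 23 = 302841.
Smallest multiple of 302841 that is ≥ 574700: ⌈574700/302841⌉ × 302841 = 2 × 302841 = 605682.

605682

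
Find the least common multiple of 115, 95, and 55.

24035

115 = 5 × 23
95 = 5 × 19
55 = 5 × 11
LCM(115, 95, 55) = 5 × 11 × 19 × 23 = 24035.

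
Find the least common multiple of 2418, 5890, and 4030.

2418 = 2 × 3 × 13 × 31
5890 = 2 × 5 × 19 × 31
4030 = 2 × 5 × 13 × 31
LCM(2418, 5890, 4030) = 2 × 3 × 5 × 13 × 19 × 31 = 229710.

229710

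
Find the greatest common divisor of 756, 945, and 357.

21

756 = 2^2 × 3^3 × 7
945 = 3^3 × 5 × 7
357 = 3 × 7 × 17
gcd(756, 945, 357) = 3 × 7 = 21.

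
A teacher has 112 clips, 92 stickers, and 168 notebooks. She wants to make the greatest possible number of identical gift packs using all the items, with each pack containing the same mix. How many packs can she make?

The pack count must divide each quantity, so the greatest is gcd(112, 92, 168).
112 = 2^4 × 7
92 = 2^2 × 23
168 = 2^3 × 3 × 7
gcd(112, 92, 168) = 2^2 = 4.

4 packs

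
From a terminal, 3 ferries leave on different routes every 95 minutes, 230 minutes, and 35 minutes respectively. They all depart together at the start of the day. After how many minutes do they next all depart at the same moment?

We need the least common multiple of the intervals.
95 = 5 × 19
230 = 2 × 5 × 23
35 = 5 × 7
LCM(95, 230, 35) = 2 × 5 × 7 × 19 × 23 = 30590.

30590 minutes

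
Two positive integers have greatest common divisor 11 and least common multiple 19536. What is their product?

214896

For any two positive integers, gcd × lcm = product = 11 × 19536 = 214896.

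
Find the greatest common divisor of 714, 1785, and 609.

21

714 = 2 × 3 × 7 × 17
1785 = 3 × 5 × 7 × 17
609 = 3 × 7 × 29
gcd(714, 1785, 609) = 3 × 7 = 21.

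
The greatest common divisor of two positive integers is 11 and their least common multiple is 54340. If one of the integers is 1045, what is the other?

572

For two integers, gcd × lcm = product, so the other is (11 × 54340) / 1045 = 597740 / 1045 = 572.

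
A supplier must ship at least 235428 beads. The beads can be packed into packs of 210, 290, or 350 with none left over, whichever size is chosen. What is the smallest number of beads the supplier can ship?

The number of beads must be a common multiple of 210, 290, and 350, so a multiple of their LCM.
210 = 2 × 3 × 5 × 7
290 = 2 × 5 × 29
350 = 2 × 5^2 × 7
LCM(210, 290, 350) = 2 × 3 × 5^2 × 7 × 29 = 30450.
Smallest multiple of 30450 that is ≥ 235428: ⌈235428/30450⌉ × 30450 = 8 × 30450 = 243600.

243600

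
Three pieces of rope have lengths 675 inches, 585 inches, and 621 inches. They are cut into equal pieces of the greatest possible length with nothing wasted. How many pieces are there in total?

209

Piece length = gcd(675, 585, 621).
675 = 3^3 × 5^2
585 = 3^2 × 5 × 13
621 = 3^3 × 23
gcd(675, 585, 621) = 3^2 = 9.
Total pieces = 675/9 + 585/9 + 621/9 = 75 + 65 + 69 = 209.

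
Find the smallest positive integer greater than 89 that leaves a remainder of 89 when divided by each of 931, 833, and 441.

N − 89 must be a common multiple of 931, 833, and 441.
931 = 7^2 × 19
833 = 7^2 × 17
441 = 3^2 × 7^2
LCM(931, 833, 441) = 3^2 × 7^2 × 17 × 19 = 142443.
Smallest N > 89 is LCM + 89 = 142443 + 89 = 142532.

142532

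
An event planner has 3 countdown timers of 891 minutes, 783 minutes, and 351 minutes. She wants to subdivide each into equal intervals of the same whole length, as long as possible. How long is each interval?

27 minutes

The interval must divide each timer length; the longest such is the gcd.
891 = 3^4 × 11
783 = 3^3 × 29
351 = 3^3 × 13
gcd(891, 783, 351) = 3^3 = 27.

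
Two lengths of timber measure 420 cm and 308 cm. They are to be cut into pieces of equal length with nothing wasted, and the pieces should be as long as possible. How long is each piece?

28 cm

Each piece length must divide every original length, so the longest possible is gcd(420, 308).
420 = 2^2 × 3 × 5 × 7
308 = 2^2 × 7 × 11
gcd(420, 308) = 2^2 × 7 = 28.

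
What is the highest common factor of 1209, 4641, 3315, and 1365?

39

1209 = 3 × 13 × 31
4641 = 3 × 7 × 13 × 17
3315 = 3 × 5 × 13 × 17
1365 = 3 × 5 × 7 × 13
gcd(1209, 4641, 3315, 1365) = 3 × 13 = 39.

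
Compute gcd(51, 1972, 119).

51 = 3 × 17
1972 = 2^2 × 17 × 29
119 = 7 × 17
gcd(51, 1972, 119) = 17.

17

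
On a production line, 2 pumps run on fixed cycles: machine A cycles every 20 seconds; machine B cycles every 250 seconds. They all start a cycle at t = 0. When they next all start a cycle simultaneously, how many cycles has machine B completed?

They are all back at their starting positions together after one LCM of the periods.
20 = 2^2 × 5
250 = 2 × 5^3
LCM(20, 250) = 2^2 × 5^3 = 500.
Cycles for period 250: 500 / 250 = 2.

2 cycles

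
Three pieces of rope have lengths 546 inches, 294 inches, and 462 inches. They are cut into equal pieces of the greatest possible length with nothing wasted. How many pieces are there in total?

31

Piece length = gcd(546, 294, 462).
546 = 2 × 3 × 7 × 13
294 = 2 × 3 × 7^2
462 = 2 × 3 × 7 × 11
gcd(546, 294, 462) = 2 × 3 × 7 = 42.
Total pieces = 546/42 + 294/42 + 462/42 = 13 + 7 + 11 = 31.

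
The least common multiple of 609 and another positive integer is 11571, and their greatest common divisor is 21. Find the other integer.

399

gcd × lcm = product of the two integers, so the other integer is (21 × 11571) / 609 = 399.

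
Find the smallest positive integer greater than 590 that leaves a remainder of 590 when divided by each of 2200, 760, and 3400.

711190

N − 590 must be a common multiple of 2200, 760, and 3400.
2200 = 2^3 × 5^2 × 11
760 = 2^3 × 5 × 19
3400 = 2^3 × 5^2 × 17
LCM(2200, 760, 3400) = 2^3 × 5^2 × 11 × 17 × 19 = 710600.
Smallest N > 590 is LCM + 590 = 710600 + 590 = 711190.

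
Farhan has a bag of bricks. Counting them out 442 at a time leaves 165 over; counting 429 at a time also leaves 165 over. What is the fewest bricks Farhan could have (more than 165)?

N − 165 must be a common multiple of 442 and 429.
442 = 2 × 13 × 17
429 = 3 × 11 × 13
LCM(442, 429) = 2 × 3 × 11 × 13 × 17 = 14586.
Smallest N > 165 is LCM + 165 = 14586 + 165 = 14751.

14751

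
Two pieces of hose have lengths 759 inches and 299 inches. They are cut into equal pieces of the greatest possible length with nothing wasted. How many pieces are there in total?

46

Piece length = gcd(759, 299).
759 = 3 × 11 × 23
299 = 13 × 23
gcd(759, 299) = 23.
Total pieces = 759/23 + 299/23 = 33 + 13 = 46.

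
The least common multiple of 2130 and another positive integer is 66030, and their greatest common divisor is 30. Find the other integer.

gcd × lcm = product of the two integers, so the other integer is (30 × 66030) / 2130 = 930.

930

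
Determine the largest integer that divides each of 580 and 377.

29

580 = 2^2 × 5 × 29
377 = 13 × 29
gcd(580, 377) = 29.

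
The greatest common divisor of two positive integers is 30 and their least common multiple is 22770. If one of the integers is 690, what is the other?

For two integers, gcd × lcm = product, so the other is (30 × 22770) / 690 = 683100 / 690 = 990.

990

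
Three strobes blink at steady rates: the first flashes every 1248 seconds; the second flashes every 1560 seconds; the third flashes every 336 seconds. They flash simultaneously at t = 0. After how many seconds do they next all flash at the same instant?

43680 seconds

They coincide at every common multiple of the periods; the first is the LCM.
1248 = 2^5 × 3 × 13
1560 = 2^3 × 3 × 5 × 13
336 = 2^4 × 3 × 7
LCM(1248, 1560, 336) = 2^5 × 3 × 5 × 7 × 13 = 43680.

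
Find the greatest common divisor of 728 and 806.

728 = 2^3 × 7 × 13
806 = 2 × 13 × 31
gcd(728, 806) = 2 × 13 = 26.

26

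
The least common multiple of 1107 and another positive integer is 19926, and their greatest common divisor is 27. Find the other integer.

486

gcd × lcm = product of the two integers, so the other integer is (27 × 19926) / 1107 = 486.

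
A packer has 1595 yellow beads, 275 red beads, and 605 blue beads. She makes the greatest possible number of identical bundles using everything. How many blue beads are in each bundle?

11

Number of bundles = gcd(1595, 275, 605).
1595 = 5 × 11 × 29
275 = 5^2 × 11
605 = 5 × 11^2
gcd(1595, 275, 605) = 5 × 11 = 55.
blue beads per bundle = 605 / 55 = 11.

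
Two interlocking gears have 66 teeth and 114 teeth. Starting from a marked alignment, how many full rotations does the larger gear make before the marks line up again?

11 rotations

The first common completion time is the LCM of the periods.
66 = 2 × 3 × 11
114 = 2 × 3 × 19
LCM(66, 114) = 2 × 3 × 11 × 19 = 1254.
Rotations for period 114: 1254 / 114 = 11.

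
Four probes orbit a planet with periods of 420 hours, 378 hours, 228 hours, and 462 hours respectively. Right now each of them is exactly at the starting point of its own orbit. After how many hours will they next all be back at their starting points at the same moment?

790020 hours

The first simultaneous occurrence is after LCM of the individual periods.
420 = 2^2 × 3 × 5 × 7
378 = 2 × 3^3 × 7
228 = 2^2 × 3 × 19
462 = 2 × 3 × 7 × 11
LCM(420, 378, 228, 462) = 2^2 × 3^3 × 5 × 7 × 11 × 19 = 790020.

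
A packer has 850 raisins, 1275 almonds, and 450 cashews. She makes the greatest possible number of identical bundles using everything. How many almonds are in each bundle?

51

Number of bundles = gcd(850, 1275, 450).
850 = 2 × 5^2 × 17
1275 = 3 × 5^2 × 17
450 = 2 × 3^2 × 5^2
gcd(850, 1275, 450) = 5^2 = 25.
almonds per bundle = 1275 / 25 = 51.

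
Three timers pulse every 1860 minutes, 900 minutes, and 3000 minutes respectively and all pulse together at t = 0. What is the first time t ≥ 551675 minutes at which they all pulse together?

Joint pulses occur at multiples of LCM(1860, 900, 3000).
1860 = 2^2 × 3 × 5 × 31
900 = 2^2 × 3^2 × 5^2
3000 = 2^3 × 3 × 5^3
LCM(1860, 900, 3000) = 2^3 × 3^2 × 5^3 × 31 = 279000.
Smallest multiple of 279000 that is ≥ 551675: ⌈551675/279000⌉ × 279000 = 2 × 279000 = 558000.

558000 minutes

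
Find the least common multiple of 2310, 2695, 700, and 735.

2310 = 2 × 3 × 5 × 7 × 11
2695 = 5 × 7^2 × 11
700 = 2^2 × 5^2 × 7
735 = 3 × 5 × 7^2
LCM(2310, 2695, 700, 735) = 2^2 × 3 × 5^2 × 7^2 × 11 = 161700.

161700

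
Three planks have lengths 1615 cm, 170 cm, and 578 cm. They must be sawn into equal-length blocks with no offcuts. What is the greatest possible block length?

This is the greatest common divisor of 1615, 170, and 578.
1615 = 5 × 17 × 19
170 = 2 × 5 × 17
578 = 2 × 17^2
gcd(1615, 170, 578) = 17.

17 cm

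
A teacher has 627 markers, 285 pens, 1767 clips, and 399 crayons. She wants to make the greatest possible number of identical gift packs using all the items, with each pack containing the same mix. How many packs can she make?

57 packs

The pack count must divide each quantity, so the greatest is gcd(627, 285, 1767, 399).
627 = 3 × 11 × 19
285 = 3 × 5 × 19
1767 = 3 × 19 × 31
399 = 3 × 7 × 19
gcd(627, 285, 1767, 399) = 3 × 19 = 57.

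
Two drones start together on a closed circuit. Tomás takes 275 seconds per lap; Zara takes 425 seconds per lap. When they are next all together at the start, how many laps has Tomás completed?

17 laps

The first common completion time is the LCM of the periods.
275 = 5^2 × 11
425 = 5^2 × 17
LCM(275, 425) = 5^2 × 11 × 17 = 4675.
Laps for period 275: 4675 / 275 = 17.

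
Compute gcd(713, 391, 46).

713 = 23 × 31
391 = 17 × 23
46 = 2 × 23
gcd(713, 391, 46) = 23.

23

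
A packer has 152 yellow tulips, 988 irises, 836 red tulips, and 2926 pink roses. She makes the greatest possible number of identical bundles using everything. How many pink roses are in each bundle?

77

Number of bundles = gcd(152, 988, 836, 2926).
152 = 2^3 × 19
988 = 2^2 × 13 × 19
836 = 2^2 × 11 × 19
2926 = 2 × 7 × 11 × 19
gcd(152, 988, 836, 2926) = 2 × 19 = 38.
pink roses per bundle = 2926 / 38 = 77.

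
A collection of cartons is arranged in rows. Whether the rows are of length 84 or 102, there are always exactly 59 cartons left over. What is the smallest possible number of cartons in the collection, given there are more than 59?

1487

N − 59 must be a common multiple of 84 and 102.
84 = 2^2 × 3 × 7
102 = 2 × 3 × 17
LCM(84, 102) = 2^2 × 3 × 7 × 17 = 1428.
Smallest N > 59 is LCM + 59 = 1428 + 59 = 1487.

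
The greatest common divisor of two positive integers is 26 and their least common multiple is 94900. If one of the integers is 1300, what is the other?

For two integers, gcd × lcm = product, so the other is (26 × 94900) / 1300 = 2467400 / 1300 = 1898.

1898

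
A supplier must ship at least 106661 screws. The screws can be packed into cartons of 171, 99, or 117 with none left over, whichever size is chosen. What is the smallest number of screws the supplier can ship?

The number of screws must be a common multiple of 171, 99, and 117, so a multiple of their LCM.
171 = 3^2 × 19
99 = 3^2 × 11
117 = 3^2 × 13
LCM(171, 99, 117) = 3^2 × 11 × 13 × 19 = 24453.
Smallest multiple of 24453 that is ≥ 106661: ⌈106661/24453⌉ × 24453 = 5 × 24453 = 122265.

122265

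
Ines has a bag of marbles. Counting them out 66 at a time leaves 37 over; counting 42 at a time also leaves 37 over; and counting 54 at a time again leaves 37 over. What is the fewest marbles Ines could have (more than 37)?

N − 37 must be a common multiple of 66, 42, and 54.
66 = 2 × 3 × 11
42 = 2 × 3 × 7
54 = 2 × 3^3
LCM(66, 42, 54) = 2 × 3^3 × 7 × 11 = 4158.
Smallest N > 37 is LCM + 37 = 4158 + 37 = 4195.

4195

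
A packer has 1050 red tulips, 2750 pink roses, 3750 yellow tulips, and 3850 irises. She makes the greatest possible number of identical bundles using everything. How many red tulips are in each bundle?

Number of bundles = gcd(1050, 2750, 3750, 3850).
1050 = 2 × 3 × 5^2 × 7
2750 = 2 × 5^3 × 11
3750 = 2 × 3 × 5^4
3850 = 2 × 5^2 × 7 × 11
gcd(1050, 2750, 3750, 3850) = 2 × 5^2 = 50.
red tulips per bundle = 1050 / 50 = 21.

21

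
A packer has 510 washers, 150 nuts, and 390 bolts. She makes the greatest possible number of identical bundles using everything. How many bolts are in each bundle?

Number of bundles = gcd(510, 150, 390).
510 = 2 × 3 × 5 × 17
150 = 2 × 3 × 5^2
390 = 2 × 3 × 5 × 13
gcd(510, 150, 390) = 2 × 3 × 5 = 30.
bolts per bundle = 390 / 30 = 13.

13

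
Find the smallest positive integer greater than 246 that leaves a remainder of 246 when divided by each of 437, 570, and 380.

N − 246 must be a common multiple of 437, 570, and 380.
437 = 19 × 23
570 = 2 × 3 × 5 × 19
380 = 2^2 × 5 × 19
LCM(437, 570, 380) = 2^2 × 3 × 5 × 19 × 23 = 26220.
Smallest N > 246 is LCM + 246 = 26220 + 246 = 26466.

26466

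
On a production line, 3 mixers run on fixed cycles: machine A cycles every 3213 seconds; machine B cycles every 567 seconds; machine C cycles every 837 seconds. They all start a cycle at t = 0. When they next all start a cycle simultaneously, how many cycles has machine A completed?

The first common completion time is the LCM of the periods.
3213 = 3^3 × 7 × 17
567 = 3^4 × 7
837 = 3^3 × 31
LCM(3213, 567, 837) = 3^4 × 7 × 17 × 31 = 298809.
Cycles for period 3213: 298809 / 3213 = 93.

93 cycles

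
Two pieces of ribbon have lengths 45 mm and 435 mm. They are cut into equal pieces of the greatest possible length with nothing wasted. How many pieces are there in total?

32

Piece length = gcd(45, 435).
45 = 3^2 × 5
435 = 3 × 5 × 29
gcd(45, 435) = 3 × 5 = 15.
Total pieces = 45/15 + 435/15 = 3 + 29 = 32.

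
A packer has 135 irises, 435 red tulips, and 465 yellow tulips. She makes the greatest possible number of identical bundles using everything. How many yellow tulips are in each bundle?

Number of bundles = gcd(135, 435, 465).
135 = 3^3 × 5
435 = 3 × 5 × 29
465 = 3 × 5 × 31
gcd(135, 435, 465) = 3 × 5 = 15.
yellow tulips per bundle = 465 / 15 = 31.

31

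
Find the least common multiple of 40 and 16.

40 = 2^3 × 5
16 = 2^4
LCM(40, 16) = 2^4 × 5 = 80.

80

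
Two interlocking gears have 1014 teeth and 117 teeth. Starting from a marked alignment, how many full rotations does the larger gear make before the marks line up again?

All finish a whole number of cycles simultaneously at t = LCM of the periods.
1014 = 2 × 3 × 13^2
117 = 3^2 × 13
LCM(1014, 117) = 2 × 3^2 × 13^2 = 3042.
Rotations for period 1014: 3042 / 1014 = 3.

3 rotations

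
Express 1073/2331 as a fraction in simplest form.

1073 = 29 × 37
2331 = 3^2 × 7 × 37
gcd(1073, 2331) = 37.
Divide numerator and denominator by 37: 1073/2331 = 29/63.

29/63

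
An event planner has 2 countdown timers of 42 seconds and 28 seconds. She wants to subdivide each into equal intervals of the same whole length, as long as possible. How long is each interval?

The interval must divide each timer length; the longest such is the gcd.
42 = 2 × 3 × 7
28 = 2^2 × 7
gcd(42, 28) = 2 × 7 = 14.

14 seconds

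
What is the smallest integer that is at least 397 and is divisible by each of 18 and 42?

504

The integer must be a common multiple of 18 and 42, so a multiple of their LCM.
18 = 2 × 3^2
42 = 2 × 3 × 7
LCM(18, 42) = 2 × 3^2 × 7 = 126.
Smallest multiple of 126 that is ≥ 397: ⌈397/126⌉ × 126 = 4 × 126 = 504.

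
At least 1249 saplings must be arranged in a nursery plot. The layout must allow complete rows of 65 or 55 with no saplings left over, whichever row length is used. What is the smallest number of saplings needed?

1430

The number of saplings must be a common multiple of 65 and 55, so a multiple of their LCM.
65 = 5 × 13
55 = 5 × 11
LCM(65, 55) = 5 × 11 × 13 = 715.
Smallest multiple of 715 that is ≥ 1249: ⌈1249/715⌉ × 715 = 2 × 715 = 1430.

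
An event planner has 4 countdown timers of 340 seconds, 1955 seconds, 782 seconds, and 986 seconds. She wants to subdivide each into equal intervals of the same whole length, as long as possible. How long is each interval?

The interval must divide each timer length; the longest such is the gcd.
340 = 2^2 × 5 × 17
1955 = 5 × 17 × 23
782 = 2 × 17 × 23
986 = 2 × 17 × 29
gcd(340, 1955, 782, 986) = 17.

17 seconds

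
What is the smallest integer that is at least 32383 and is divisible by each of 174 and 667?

The integer must be a common multiple of 174 and 667, so a multiple of their LCM.
174 = 2 × 3 × 29
667 = 23 × 29
LCM(174, 667) = 2 × 3 × 23 × 29 = 4002.
Smallest multiple of 4002 that is ≥ 32383: ⌈32383/4002⌉ × 4002 = 9 × 4002 = 36018.

36018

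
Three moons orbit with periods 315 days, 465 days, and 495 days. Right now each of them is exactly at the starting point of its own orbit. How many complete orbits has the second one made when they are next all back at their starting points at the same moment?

They are all back at their starting positions together after one LCM of the periods.
315 = 3^2 × 5 × 7
465 = 3 × 5 × 31
495 = 3^2 × 5 × 11
LCM(315, 465, 495) = 3^2 × 5 × 7 × 11 × 31 = 107415.
Orbits for period 465: 107415 / 465 = 231.

231 orbits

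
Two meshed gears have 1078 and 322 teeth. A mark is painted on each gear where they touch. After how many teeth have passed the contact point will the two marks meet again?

24794 teeth

They coincide at every common multiple of the periods; the first is the LCM.
1078 = 2 × 7^2 × 11
322 = 2 × 7 × 23
LCM(1078, 322) = 2 × 7^2 × 11 × 23 = 24794.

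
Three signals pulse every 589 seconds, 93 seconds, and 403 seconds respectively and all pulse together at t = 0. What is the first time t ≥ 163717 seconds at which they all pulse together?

Joint pulses occur at multiples of LCM(589, 93, 403).
589 = 19 × 31
93 = 3 × 31
403 = 13 × 31
LCM(589, 93, 403) = 3 × 13 × 19 × 31 = 22971.
Smallest multiple of 22971 that is ≥ 163717: ⌈163717/22971⌉ × 22971 = 8 × 22971 = 183768.

183768 seconds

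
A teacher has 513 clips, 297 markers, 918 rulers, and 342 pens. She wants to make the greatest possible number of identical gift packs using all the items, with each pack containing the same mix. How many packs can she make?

The pack count must divide each quantity, so the greatest is gcd(513, 297, 918, 342).
513 = 3^3 × 19
297 = 3^3 × 11
918 = 2 × 3^3 × 17
342 = 2 × 3^2 × 19
gcd(513, 297, 918, 342) = 3^2 = 9.

9 packs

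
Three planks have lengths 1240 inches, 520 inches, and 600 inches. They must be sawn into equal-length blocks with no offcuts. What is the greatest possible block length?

40 inches

The block length must divide every plank, so the greatest is gcd(1240, 520, 600).
1240 = 2^3 × 5 × 31
520 = 2^3 × 5 × 13
600 = 2^3 × 3 × 5^2
gcd(1240, 520, 600) = 2^3 × 5 = 40.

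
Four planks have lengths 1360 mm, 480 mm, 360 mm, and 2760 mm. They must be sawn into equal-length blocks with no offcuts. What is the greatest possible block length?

The block length must divide every plank, so the greatest is gcd(1360, 480, 360, 2760).
1360 = 2^4 × 5 × 17
480 = 2^5 × 3 × 5
360 = 2^3 × 3^2 × 5
2760 = 2^3 × 3 × 5 × 23
gcd(1360, 480, 360, 2760) = 2^3 × 5 = 40.

40 mm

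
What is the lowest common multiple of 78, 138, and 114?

34086

78 = 2 × 3 × 13
138 = 2 × 3 × 23
114 = 2 × 3 × 19
LCM(78, 138, 114) = 2 × 3 × 13 × 19 × 23 = 34086.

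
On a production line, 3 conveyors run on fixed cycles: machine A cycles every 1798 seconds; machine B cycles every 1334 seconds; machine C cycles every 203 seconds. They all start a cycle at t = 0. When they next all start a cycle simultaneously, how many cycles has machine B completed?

217 cycles

They are all back at their starting positions together after one LCM of the periods.
1798 = 2 × 29 × 31
1334 = 2 × 23 × 29
203 = 7 × 29
LCM(1798, 1334, 203) = 2 × 7 × 23 × 29 × 31 = 289478.
Cycles for period 1334: 289478 / 1334 = 217.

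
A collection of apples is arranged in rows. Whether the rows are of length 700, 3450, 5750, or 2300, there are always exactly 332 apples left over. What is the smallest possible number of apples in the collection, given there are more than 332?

241832

N − 332 must be a common multiple of 700, 3450, 5750, and 2300.
700 = 2^2 × 5^2 × 7
3450 = 2 × 3 × 5^2 × 23
5750 = 2 × 5^3 × 23
2300 = 2^2 × 5^2 × 23
LCM(700, 3450, 5750, 2300) = 2^2 × 3 × 5^3 × 7 × 23 = 241500.
Smallest N > 332 is LCM + 332 = 241500 + 332 = 241832.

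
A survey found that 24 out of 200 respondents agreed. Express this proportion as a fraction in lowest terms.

24 = 2^3 × 3
200 = 2^3 × 5^2
gcd(24, 200) = 2^3 = 8.
Divide numerator and denominator by 8: 24/200 = 3/25.

3/25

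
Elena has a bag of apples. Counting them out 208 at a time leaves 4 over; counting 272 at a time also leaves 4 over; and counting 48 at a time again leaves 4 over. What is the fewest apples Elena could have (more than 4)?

N − 4 must be a common multiple of 208, 272, and 48.
208 = 2^4 × 13
272 = 2^4 × 17
48 = 2^4 × 3
LCM(208, 272, 48) = 2^4 × 3 × 13 × 17 = 10608.
Smallest N > 4 is LCM + 4 = 10608 + 4 = 10612.

10612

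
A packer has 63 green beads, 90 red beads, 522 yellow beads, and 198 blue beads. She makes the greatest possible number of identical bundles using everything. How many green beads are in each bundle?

Number of bundles = gcd(63, 90, 522, 198).
63 = 3^2 × 7
90 = 2 × 3^2 × 5
522 = 2 × 3^2 × 29
198 = 2 × 3^2 × 11
gcd(63, 90, 522, 198) = 3^2 = 9.
green beads per bundle = 63 / 9 = 7.

7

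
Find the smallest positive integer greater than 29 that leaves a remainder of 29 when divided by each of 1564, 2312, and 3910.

N − 29 must be a common multiple of 1564, 2312, and 3910.
1564 = 2^2 × 17 × 23
2312 = 2^3 × 17^2
3910 = 2 × 5 × 17 × 23
LCM(1564, 2312, 3910) = 2^3 × 5 × 17^2 × 23 = 265880.
Smallest N > 29 is LCM + 29 = 265880 + 29 = 265909.

265909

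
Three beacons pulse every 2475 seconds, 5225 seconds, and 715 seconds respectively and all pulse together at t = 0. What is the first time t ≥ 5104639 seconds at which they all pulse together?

Joint pulses occur at multiples of LCM(2475, 5225, 715).
2475 = 3^2 × 5^2 × 11
5225 = 5^2 × 11 × 19
715 = 5 × 11 × 13
LCM(2475, 5225, 715) = 3^2 × 5^2 × 11 × 13 × 19 = 611325.
Smallest multiple of 611325 that is ≥ 5104639: ⌈5104639/611325⌉ × 611325 = 9 × 611325 = 5501925.

5501925 seconds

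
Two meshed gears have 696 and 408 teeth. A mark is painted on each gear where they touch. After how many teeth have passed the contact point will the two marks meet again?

11832 teeth

They coincide at every common multiple of the periods; the first is the LCM.
696 = 2^3 × 3 × 29
408 = 2^3 × 3 × 17
LCM(696, 408) = 2^3 × 3 × 17 × 29 = 11832.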